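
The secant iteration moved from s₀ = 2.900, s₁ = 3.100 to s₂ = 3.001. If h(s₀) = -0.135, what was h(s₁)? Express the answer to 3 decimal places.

0.132

The secant line through (2.900, -0.135) and (3.100, h(s₁)) crosses zero at s₂ = 3.001.
So (2.900, -0.135), (3.100, h(s₁)), (3.001, 0) are collinear:
h(s₁) = -0.135 · (3.100 − 3.001) / (2.900 − 3.001) = -0.135 · (0.09900)/(-0.10100) = 0.13233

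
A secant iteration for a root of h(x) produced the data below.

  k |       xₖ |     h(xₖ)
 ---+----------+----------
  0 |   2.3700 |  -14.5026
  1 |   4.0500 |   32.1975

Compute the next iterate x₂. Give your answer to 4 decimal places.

2.8917

x₂ = 4.0500 − 32.1975·(4.0500 − 2.3700) / (32.1975 − (-14.5026))
   = 4.0500 − (54.091800)/(46.700100) = 2.891720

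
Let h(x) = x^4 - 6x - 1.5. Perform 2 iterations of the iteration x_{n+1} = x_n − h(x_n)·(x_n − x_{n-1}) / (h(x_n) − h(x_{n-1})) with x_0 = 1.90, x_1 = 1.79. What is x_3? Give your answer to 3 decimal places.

h(1.90) = 0.13210, h(1.79) = -1.97374
x_2 = 1.79000 − (-1.97374)·(1.79000 − 1.90000) / (-1.97374 − 0.13210) = 1.79000 − (0.21711)/(-2.10584) = 1.89310
h(1.89310) = -0.01479
x_3 = 1.89310 − (-0.01479)·(1.89310 − 1.79000) / (-0.01479 − (-1.97374)) = 1.89310 − (-0.00152)/(1.95896) = 1.89388

1.894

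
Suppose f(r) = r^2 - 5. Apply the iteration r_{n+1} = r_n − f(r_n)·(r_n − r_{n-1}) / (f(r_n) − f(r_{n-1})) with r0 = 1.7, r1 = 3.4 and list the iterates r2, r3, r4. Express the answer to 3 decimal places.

f(1.7) = -2.11000, f(3.4) = 6.56000
r2 = 3.40000 − 6.56000·(3.40000 − 1.70000) / (6.56000 − (-2.11000)) = 3.40000 − (11.15200)/(8.67000) = 2.11373
f(2.11373) = -0.53216
r3 = 2.11373 − (-0.53216)·(2.11373 − 3.40000) / (-0.53216 − 6.56000) = 2.11373 − (0.68451)/(-7.09216) = 2.21024
f(2.21024) = -0.11483
r4 = 2.21024 − (-0.11483)·(2.21024 − 2.11373) / (-0.11483 − (-0.53216)) = 2.21024 − (-0.01108)/(0.41733) = 2.23680

2.114, 2.210, 2.237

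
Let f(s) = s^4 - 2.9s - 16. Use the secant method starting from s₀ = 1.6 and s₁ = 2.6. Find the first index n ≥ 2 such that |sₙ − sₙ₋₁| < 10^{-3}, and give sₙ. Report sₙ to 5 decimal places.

f(1.6) = -14.0864000, f(2.6) = 22.1576000
s₂ = 2.6000000 − 22.1576000·(1.0000000)/(36.2440000) = 1.9886547;  |Δ| = 0.6113453
f(1.9886547) = -6.1270715
s₃ = 1.9886547 − (-6.1270715)·(-0.6113453)/(-28.2846715) = 2.1210853;  |Δ| = 0.1324306
f(2.1210853) = -1.9101210
s₄ = 2.1210853 − (-1.9101210)·(0.1324306)/(4.2169504) = 2.1810714;  |Δ| = 0.0599861
f(2.1810714) = 0.3046318
s₅ = 2.1810714 − 0.3046318·(0.0599861)/(2.2147529) = 2.1728205;  |Δ| = 0.0082509
f(2.1728205) = -0.0119313
s₆ = 2.1728205 − (-0.0119313)·(-0.0082509)/(-0.3165631) = 2.1731315;  |Δ| = 0.0003110
|s₆ − s₅| = 0.0003110 < 10^{-3}

n = 6, sₙ = 2.17313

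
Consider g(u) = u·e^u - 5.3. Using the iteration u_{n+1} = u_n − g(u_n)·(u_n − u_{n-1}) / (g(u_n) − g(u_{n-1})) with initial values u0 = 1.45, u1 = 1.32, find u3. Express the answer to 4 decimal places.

1.3602

g(1.45) = 0.881516, g(1.32) = -0.358684
u2 = 1.320000 − (-0.358684)·(1.320000 − 1.450000) / (-0.358684 − 0.881516) = 1.320000 − (0.046629)/(-1.240200) = 1.357598
g(1.357598) = -0.023227
u3 = 1.357598 − (-0.023227)·(1.357598 − 1.320000) / (-0.023227 − (-0.358684)) = 1.357598 − (-0.000873)/(0.335457) = 1.360201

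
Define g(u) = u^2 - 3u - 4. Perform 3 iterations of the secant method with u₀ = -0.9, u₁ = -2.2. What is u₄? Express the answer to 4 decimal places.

g(-0.9) = -0.490000, g(-2.2) = 7.440000
u₂ = -2.200000 − 7.440000·(-2.200000 − (-0.900000)) / (7.440000 − (-0.490000)) = -2.200000 − (-9.672000)/(7.930000) = -0.980328
g(-0.980328) = -0.097974
u₃ = -0.980328 − (-0.097974)·(-0.980328 − (-2.200000)) / (-0.097974 − 7.440000) = -0.980328 − (-0.119496)/(-7.537974) = -0.996180
g(-0.996180) = -0.019084
u₄ = -0.996180 − (-0.019084)·(-0.996180 − (-0.980328)) / (-0.019084 − (-0.097974)) = -0.996180 − (0.000303)/(0.078890) = -1.000015

-1.0000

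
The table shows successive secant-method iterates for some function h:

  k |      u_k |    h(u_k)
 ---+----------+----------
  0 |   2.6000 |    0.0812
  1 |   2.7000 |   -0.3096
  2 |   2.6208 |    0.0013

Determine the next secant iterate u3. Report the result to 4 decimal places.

2.6211

u3 = 2.6208 − 0.0013·(2.6208 − 2.7000) / (0.0013 − (-0.3096))
   = 2.6208 − (-0.000103)/(0.310900) = 2.621131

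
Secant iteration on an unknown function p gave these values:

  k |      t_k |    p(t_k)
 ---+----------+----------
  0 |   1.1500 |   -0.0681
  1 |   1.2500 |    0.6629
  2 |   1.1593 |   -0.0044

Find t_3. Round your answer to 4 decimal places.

1.1599

t_3 = 1.1593 − (-0.0044)·(1.1593 − 1.2500) / (-0.0044 − 0.6629)
   = 1.1593 − (0.000399)/(-0.667300) = 1.159898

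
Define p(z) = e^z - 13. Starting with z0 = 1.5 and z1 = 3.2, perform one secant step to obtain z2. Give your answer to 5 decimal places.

2.22222

p(1.5) = -8.5183109, p(3.2) = 11.5325302
z2 = 3.2000000 − 11.5325302·(3.2000000 − 1.5000000) / (11.5325302 − (-8.5183109)) = 3.2000000 − (19.6053013)/(20.0508411) = 2.2222205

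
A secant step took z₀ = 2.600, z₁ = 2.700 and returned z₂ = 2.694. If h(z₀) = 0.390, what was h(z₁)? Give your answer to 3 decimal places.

-0.025

The secant line through (2.600, 0.390) and (2.700, h(z₁)) crosses zero at z₂ = 2.694.
So (2.600, 0.390), (2.700, h(z₁)), (2.694, 0) are collinear:
h(z₁) = 0.390 · (2.700 − 2.694) / (2.600 − 2.694) = 0.390 · (0.00600)/(-0.09400) = -0.02489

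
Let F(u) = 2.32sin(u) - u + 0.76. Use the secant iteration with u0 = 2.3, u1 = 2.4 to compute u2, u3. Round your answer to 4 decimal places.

2.3723, 2.3729

F(2.3) = 0.190036, F(2.4) = -0.072925
u2 = 2.400000 − (-0.072925)·(2.400000 − 2.300000) / (-0.072925 − 0.190036) = 2.400000 − (-0.007293)/(-0.262962) = 2.372268
F(2.372268) = 0.001642
u3 = 2.372268 − 0.001642·(2.372268 − 2.400000) / (0.001642 − (-0.072925)) = 2.372268 − (-0.000046)/(0.074567) = 2.372878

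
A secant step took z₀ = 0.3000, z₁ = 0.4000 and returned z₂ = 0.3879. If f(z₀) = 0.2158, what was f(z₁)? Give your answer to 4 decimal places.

The secant line through (0.3000, 0.2158) and (0.4000, f(z₁)) crosses zero at z₂ = 0.3879.
So (0.3000, 0.2158), (0.4000, f(z₁)), (0.3879, 0) are collinear:
f(z₁) = 0.2158 · (0.4000 − 0.3879) / (0.3000 − 0.3879) = 0.2158 · (0.012100)/(-0.087900) = -0.029706

-0.0297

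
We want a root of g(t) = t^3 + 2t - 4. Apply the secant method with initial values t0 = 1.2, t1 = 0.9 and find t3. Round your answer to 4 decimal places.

g(1.2) = 0.128000, g(0.9) = -1.471000
t2 = 0.900000 − (-1.471000)·(0.900000 − 1.200000) / (-1.471000 − 0.128000) = 0.900000 − (0.441300)/(-1.599000) = 1.175985
g(1.175985) = -0.021713
t3 = 1.175985 − (-0.021713)·(1.175985 − 0.900000) / (-0.021713 − (-1.471000)) = 1.175985 − (-0.005992)/(1.449287) = 1.180120

1.1801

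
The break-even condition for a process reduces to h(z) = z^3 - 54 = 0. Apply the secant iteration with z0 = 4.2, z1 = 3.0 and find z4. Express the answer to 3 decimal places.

3.779

h(4.2) = 20.08800, h(3.0) = -27.00000
z2 = 3.00000 − (-27.00000)·(3.00000 − 4.20000) / (-27.00000 − 20.08800) = 3.00000 − (32.40000)/(-47.08800) = 3.68807
h(3.68807) = -3.83525
z3 = 3.68807 − (-3.83525)·(3.68807 − 3.00000) / (-3.83525 − (-27.00000)) = 3.68807 − (-2.63893)/(23.16475) = 3.80199
h(3.80199) = 0.95841
z4 = 3.80199 − 0.95841·(3.80199 − 3.68807) / (0.95841 − (-3.83525)) = 3.80199 − (0.10918)/(4.79366) = 3.77922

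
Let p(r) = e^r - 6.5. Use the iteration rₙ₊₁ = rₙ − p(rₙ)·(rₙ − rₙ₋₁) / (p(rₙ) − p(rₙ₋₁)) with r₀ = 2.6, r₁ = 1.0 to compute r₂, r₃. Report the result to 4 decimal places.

p(2.6) = 6.963738, p(1.0) = -3.781718
r₂ = 1.000000 − (-3.781718)·(1.000000 − 2.600000) / (-3.781718 − 6.963738) = 1.000000 − (6.050749)/(-10.745456) = 1.563098
p(1.563098) = -1.726411
r₃ = 1.563098 − (-1.726411)·(1.563098 − 1.000000) / (-1.726411 − (-3.781718)) = 1.563098 − (-0.972139)/(2.055307) = 2.036088

1.5631, 2.0361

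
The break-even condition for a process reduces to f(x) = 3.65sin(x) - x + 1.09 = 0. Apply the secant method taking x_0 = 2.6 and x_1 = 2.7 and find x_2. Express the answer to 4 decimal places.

f(2.6) = 0.371580, f(2.7) = -0.050063
x_2 = 2.700000 − (-0.050063)·(2.700000 − 2.600000) / (-0.050063 − 0.371580) = 2.700000 − (-0.005006)/(-0.421643) = 2.688127

2.6881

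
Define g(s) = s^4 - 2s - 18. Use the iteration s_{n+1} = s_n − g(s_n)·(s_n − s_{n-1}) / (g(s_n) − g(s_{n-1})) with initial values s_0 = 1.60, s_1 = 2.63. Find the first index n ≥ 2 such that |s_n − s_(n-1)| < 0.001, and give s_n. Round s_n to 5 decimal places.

g(1.60) = -14.6464000, g(2.63) = 24.5835056
s_2 = 2.6300000 − 24.5835056·(1.0300000)/(39.2299056) = 1.9845483;  |Δ| = 0.6454517
g(1.9845483) = -6.4578515
s_3 = 1.9845483 − (-6.4578515)·(-0.6454517)/(-31.0413571) = 2.1188282;  |Δ| = 0.1342799
g(2.1188282) = -2.0826483
s_4 = 2.1188282 − (-2.0826483)·(0.1342799)/(4.3752031) = 2.1827470;  |Δ| = 0.0639188
g(2.1827470) = 0.3338666
s_5 = 2.1827470 − 0.3338666·(0.0639188)/(2.4165150) = 2.1739160;  |Δ| = 0.0088311
g(2.1739160) = -0.0136001
s_6 = 2.1739160 − (-0.0136001)·(-0.0088311)/(-0.3474667) = 2.1742616;  |Δ| = 0.0003457
|s_6 − s_5| = 0.0003457 < 0.001

n = 6, s_n = 2.17426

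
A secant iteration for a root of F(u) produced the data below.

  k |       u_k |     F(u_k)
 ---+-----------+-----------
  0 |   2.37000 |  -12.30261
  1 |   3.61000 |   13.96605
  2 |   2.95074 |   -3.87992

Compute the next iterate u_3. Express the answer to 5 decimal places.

3.09407

u_3 = 2.95074 − (-3.87992)·(2.95074 − 3.61000) / (-3.87992 − 13.96605)
   = 2.95074 − (2.5578761)/(-17.8459700) = 3.0940707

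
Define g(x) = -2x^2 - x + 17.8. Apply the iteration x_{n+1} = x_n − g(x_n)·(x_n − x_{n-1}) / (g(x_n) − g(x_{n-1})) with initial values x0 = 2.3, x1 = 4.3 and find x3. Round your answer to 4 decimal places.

2.7234

g(2.3) = 4.920000, g(4.3) = -23.480000
x2 = 4.300000 − (-23.480000)·(4.300000 − 2.300000) / (-23.480000 − 4.920000) = 4.300000 − (-46.960000)/(-28.400000) = 2.646479
g(2.646479) = 1.145820
x3 = 2.646479 − 1.145820·(2.646479 − 4.300000) / (1.145820 − (-23.480000)) = 2.646479 − (-1.894638)/(24.625820) = 2.723416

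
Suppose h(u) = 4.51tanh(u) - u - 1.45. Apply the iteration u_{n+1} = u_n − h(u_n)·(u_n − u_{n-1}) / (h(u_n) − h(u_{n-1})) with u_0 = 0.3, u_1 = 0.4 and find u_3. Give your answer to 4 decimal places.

0.4489

h(0.3) = -0.436180, h(0.4) = -0.136430
u_2 = 0.400000 − (-0.136430)·(0.400000 − 0.300000) / (-0.136430 − (-0.436180)) = 0.400000 − (-0.013643)/(0.299750) = 0.445515
h(0.445515) = -0.009410
u_3 = 0.445515 − (-0.009410)·(0.445515 − 0.400000) / (-0.009410 − (-0.136430)) = 0.445515 − (-0.000428)/(0.127020) = 0.448886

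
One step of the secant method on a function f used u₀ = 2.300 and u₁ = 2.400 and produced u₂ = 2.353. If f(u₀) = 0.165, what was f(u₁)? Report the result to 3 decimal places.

The secant line through (2.300, 0.165) and (2.400, f(u₁)) crosses zero at u₂ = 2.353.
So (2.300, 0.165), (2.400, f(u₁)), (2.353, 0) are collinear:
f(u₁) = 0.165 · (2.400 − 2.353) / (2.300 − 2.353) = 0.165 · (0.04700)/(-0.05300) = -0.14632

-0.146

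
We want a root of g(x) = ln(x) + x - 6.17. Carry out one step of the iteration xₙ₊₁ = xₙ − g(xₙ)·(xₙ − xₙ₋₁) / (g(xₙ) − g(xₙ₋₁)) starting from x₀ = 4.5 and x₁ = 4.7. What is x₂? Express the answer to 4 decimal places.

g(4.5) = -0.165923, g(4.7) = 0.077563
x₂ = 4.700000 − 0.077563·(4.700000 − 4.500000) / (0.077563 − (-0.165923)) = 4.700000 − (0.015513)/(0.243485) = 4.636290

4.6363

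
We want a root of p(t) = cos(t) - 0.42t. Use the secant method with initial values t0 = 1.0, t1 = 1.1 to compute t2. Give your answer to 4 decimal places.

1.0935

p(1.0) = 0.120302, p(1.1) = -0.008404
t2 = 1.100000 − (-0.008404)·(1.100000 − 1.000000) / (-0.008404 − 0.120302) = 1.100000 − (-0.000840)/(-0.128706) = 1.093470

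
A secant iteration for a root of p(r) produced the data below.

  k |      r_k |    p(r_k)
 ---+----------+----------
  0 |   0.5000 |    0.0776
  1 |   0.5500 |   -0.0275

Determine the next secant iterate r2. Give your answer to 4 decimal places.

r2 = 0.5500 − (-0.0275)·(0.5500 − 0.5000) / (-0.0275 − 0.0776)
   = 0.5500 − (-0.001375)/(-0.105100) = 0.536917

0.5369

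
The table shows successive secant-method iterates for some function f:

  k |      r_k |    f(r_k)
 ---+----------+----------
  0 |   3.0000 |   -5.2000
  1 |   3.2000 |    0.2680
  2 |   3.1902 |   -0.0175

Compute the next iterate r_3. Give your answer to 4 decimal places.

r_3 = 3.1902 − (-0.0175)·(3.1902 − 3.2000) / (-0.0175 − 0.2680)
   = 3.1902 − (0.000172)/(-0.285500) = 3.190801

3.1908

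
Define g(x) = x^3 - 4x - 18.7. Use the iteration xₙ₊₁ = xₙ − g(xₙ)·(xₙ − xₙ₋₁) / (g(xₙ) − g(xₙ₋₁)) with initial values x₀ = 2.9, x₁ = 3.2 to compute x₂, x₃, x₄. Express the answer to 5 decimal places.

3.14701, 3.15163, 3.15171

g(2.9) = -5.9110000, g(3.2) = 1.2680000
x₂ = 3.2000000 − 1.2680000·(3.2000000 − 2.9000000) / (1.2680000 − (-5.9110000)) = 3.2000000 − (0.3804000)/(7.1790000) = 3.1470121
g(3.1470121) = -0.1210309
x₃ = 3.1470121 − (-0.1210309)·(3.1470121 − 3.2000000) / (-0.1210309 − 1.2680000) = 3.1470121 − (0.0064132)/(-1.3890309) = 3.1516291
g(3.1516291) = -0.0021213
x₄ = 3.1516291 − (-0.0021213)·(3.1516291 − 3.1470121) / (-0.0021213 − (-0.1210309)) = 3.1516291 − (-0.0000098)/(0.1189096) = 3.1517115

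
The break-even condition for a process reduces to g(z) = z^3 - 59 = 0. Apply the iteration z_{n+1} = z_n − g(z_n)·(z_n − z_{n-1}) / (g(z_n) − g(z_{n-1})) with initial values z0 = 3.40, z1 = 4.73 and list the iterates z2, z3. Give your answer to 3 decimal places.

3.794, 3.874

g(3.40) = -19.69600, g(4.73) = 46.82382
z2 = 4.73000 − 46.82382·(4.73000 − 3.40000) / (46.82382 − (-19.69600)) = 4.73000 − (62.27568)/(66.51982) = 3.79380
g(3.79380) = -4.39603
z3 = 3.79380 − (-4.39603)·(3.79380 − 4.73000) / (-4.39603 − 46.82382) = 3.79380 − (4.11555)/(-51.21985) = 3.87415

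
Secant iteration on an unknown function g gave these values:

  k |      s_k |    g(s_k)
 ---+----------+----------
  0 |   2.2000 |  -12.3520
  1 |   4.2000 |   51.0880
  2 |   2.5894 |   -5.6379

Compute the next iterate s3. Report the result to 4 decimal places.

s3 = 2.5894 − (-5.6379)·(2.5894 − 4.2000) / (-5.6379 − 51.0880)
   = 2.5894 − (9.080402)/(-56.725900) = 2.749475

2.7495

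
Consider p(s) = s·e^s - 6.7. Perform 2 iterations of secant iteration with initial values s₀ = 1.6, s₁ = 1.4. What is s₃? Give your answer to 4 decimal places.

1.4985

p(1.6) = 1.224852, p(1.4) = -1.022720
s₂ = 1.400000 − (-1.022720)·(1.400000 − 1.600000) / (-1.022720 − 1.224852) = 1.400000 − (0.204544)/(-2.247572) = 1.491007
p(1.491007) = -0.077598
s₃ = 1.491007 − (-0.077598)·(1.491007 − 1.400000) / (-0.077598 − (-1.022720)) = 1.491007 − (-0.007062)/(0.945122) = 1.498479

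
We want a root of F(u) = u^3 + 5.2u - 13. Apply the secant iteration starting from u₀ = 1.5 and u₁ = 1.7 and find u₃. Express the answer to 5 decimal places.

F(1.5) = -1.8250000, F(1.7) = 0.7530000
u₂ = 1.7000000 − 0.7530000·(1.7000000 − 1.5000000) / (0.7530000 − (-1.8250000)) = 1.7000000 − (0.1506000)/(2.5780000) = 1.6415826
F(1.6415826) = -0.0400442
u₃ = 1.6415826 − (-0.0400442)·(1.6415826 − 1.7000000) / (-0.0400442 − 0.7530000) = 1.6415826 − (0.0023393)/(-0.7930442) = 1.6445324

1.64453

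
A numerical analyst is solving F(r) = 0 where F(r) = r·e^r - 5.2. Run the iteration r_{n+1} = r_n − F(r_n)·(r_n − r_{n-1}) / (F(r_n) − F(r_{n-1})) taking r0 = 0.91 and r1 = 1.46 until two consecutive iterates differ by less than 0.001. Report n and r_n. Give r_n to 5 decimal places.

F(0.91) = -2.9392665, F(1.46) = 1.0867009
r2 = 1.4600000 − 1.0867009·(0.5500000)/(4.0259674) = 1.3115424;  |Δ| = 0.1484576
F(1.3115424) = -0.3316930
r3 = 1.3115424 − (-0.3316930)·(-0.1484576)/(-1.4183939) = 1.3462594;  |Δ| = 0.0347170
F(1.3462594) = -0.0262939
r4 = 1.3462594 − (-0.0262939)·(0.0347170)/(0.3053991) = 1.3492484;  |Δ| = 0.0029890
F(1.3492484) = 0.0007148
r5 = 1.3492484 − 0.0007148·(0.0029890)/(0.0270087) = 1.3491693;  |Δ| = 0.0000791
|r5 − r4| = 0.0000791 < 0.001

n = 5, r_n = 1.34917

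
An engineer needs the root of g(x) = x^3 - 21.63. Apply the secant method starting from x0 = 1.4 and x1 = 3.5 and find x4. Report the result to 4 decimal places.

2.8014

g(1.4) = -18.886000, g(3.5) = 21.245000
x2 = 3.500000 − 21.245000·(3.500000 − 1.400000) / (21.245000 − (-18.886000)) = 3.500000 − (44.614500)/(40.131000) = 2.388278
g(2.388278) = -8.007562
x3 = 2.388278 − (-8.007562)·(2.388278 − 3.500000) / (-8.007562 − 21.245000) = 2.388278 − (8.902180)/(-29.252562) = 2.692600
g(2.692600) = -2.108400
x4 = 2.692600 − (-2.108400)·(2.692600 − 2.388278) / (-2.108400 − (-8.007562)) = 2.692600 − (-0.641631)/(5.899162) = 2.801366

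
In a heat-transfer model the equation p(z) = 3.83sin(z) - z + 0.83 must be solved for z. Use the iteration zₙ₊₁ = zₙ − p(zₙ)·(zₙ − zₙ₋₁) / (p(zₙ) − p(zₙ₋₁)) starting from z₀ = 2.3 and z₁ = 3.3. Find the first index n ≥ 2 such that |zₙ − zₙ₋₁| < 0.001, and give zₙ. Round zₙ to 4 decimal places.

p(2.3) = 1.386051, p(3.3) = -3.074166
z₂ = 3.300000 − (-3.074166)·(1.000000)/(-4.460217) = 2.610759;  |Δ| = 0.689241
p(2.610759) = 0.158189
z₃ = 2.610759 − 0.158189·(-0.689241)/(3.232355) = 2.644490;  |Δ| = 0.033731
p(2.644490) = 0.011965
z₄ = 2.644490 − 0.011965·(0.033731)/(-0.146224) = 2.647250;  |Δ| = 0.002760
p(2.647250) = -0.000094
z₅ = 2.647250 − (-0.000094)·(0.002760)/(-0.012059) = 2.647228;  |Δ| = 0.000021
|z₅ − z₄| = 0.000021 < 0.001

n = 5, zₙ = 2.6472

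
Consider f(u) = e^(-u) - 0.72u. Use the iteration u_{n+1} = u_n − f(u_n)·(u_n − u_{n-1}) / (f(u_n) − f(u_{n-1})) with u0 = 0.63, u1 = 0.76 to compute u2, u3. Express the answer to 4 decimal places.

f(0.63) = 0.078992, f(0.76) = -0.079534
u2 = 0.760000 − (-0.079534)·(0.760000 − 0.630000) / (-0.079534 − 0.078992) = 0.760000 − (-0.010339)/(-0.158525) = 0.694778
f(0.694778) = -0.001055
u3 = 0.694778 − (-0.001055)·(0.694778 − 0.760000) / (-0.001055 − (-0.079534)) = 0.694778 − (0.000069)/(0.078479) = 0.693901

0.6948, 0.6939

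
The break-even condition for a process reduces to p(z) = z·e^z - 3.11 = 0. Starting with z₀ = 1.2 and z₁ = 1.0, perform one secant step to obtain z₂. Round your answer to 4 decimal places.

p(1.2) = 0.874140, p(1.0) = -0.391718
z₂ = 1.000000 − (-0.391718)·(1.000000 − 1.200000) / (-0.391718 − 0.874140) = 1.000000 − (0.078344)/(-1.265858) = 1.061890

1.0619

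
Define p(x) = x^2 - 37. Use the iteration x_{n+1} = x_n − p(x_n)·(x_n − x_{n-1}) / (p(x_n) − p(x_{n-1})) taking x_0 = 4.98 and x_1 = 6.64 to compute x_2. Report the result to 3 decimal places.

p(4.98) = -12.19960, p(6.64) = 7.08960
x_2 = 6.64000 − 7.08960·(6.64000 − 4.98000) / (7.08960 − (-12.19960)) = 6.64000 − (11.76874)/(19.28920) = 6.02988

6.030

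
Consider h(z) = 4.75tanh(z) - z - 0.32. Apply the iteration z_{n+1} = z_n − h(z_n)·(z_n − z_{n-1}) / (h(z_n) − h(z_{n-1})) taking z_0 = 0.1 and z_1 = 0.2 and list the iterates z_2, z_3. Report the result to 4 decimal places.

0.0853, 0.0856

h(0.1) = 0.053423, h(0.2) = 0.417533
z_2 = 0.200000 − 0.417533·(0.200000 − 0.100000) / (0.417533 − 0.053423) = 0.200000 − (0.041753)/(0.364110) = 0.085328
h(0.085328) = -0.001002
z_3 = 0.085328 − (-0.001002)·(0.085328 − 0.200000) / (-0.001002 − 0.417533) = 0.085328 − (0.000115)/(-0.418534) = 0.085602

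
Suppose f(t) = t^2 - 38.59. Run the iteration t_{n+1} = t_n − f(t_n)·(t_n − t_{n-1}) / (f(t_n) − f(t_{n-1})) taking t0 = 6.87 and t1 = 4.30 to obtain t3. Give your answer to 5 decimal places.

6.23279

f(6.87) = 8.6069000, f(4.30) = -20.1000000
t2 = 4.3000000 − (-20.1000000)·(4.3000000 − 6.8700000) / (-20.1000000 − 8.6069000) = 4.3000000 − (51.6570000)/(-28.7069000) = 6.0994628
f(6.0994628) = -1.3865530
t3 = 6.0994628 − (-1.3865530)·(6.0994628 − 4.3000000) / (-1.3865530 − (-20.1000000)) = 6.0994628 − (-2.4950506)/(18.7134470) = 6.2327921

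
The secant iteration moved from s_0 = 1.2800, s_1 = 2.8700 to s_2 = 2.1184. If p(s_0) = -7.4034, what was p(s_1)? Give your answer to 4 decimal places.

The secant line through (1.2800, -7.4034) and (2.8700, p(s_1)) crosses zero at s_2 = 2.1184.
So (1.2800, -7.4034), (2.8700, p(s_1)), (2.1184, 0) are collinear:
p(s_1) = -7.4034 · (2.8700 − 2.1184) / (1.2800 − 2.1184) = -7.4034 · (0.751600)/(-0.838400) = 6.636922

6.6369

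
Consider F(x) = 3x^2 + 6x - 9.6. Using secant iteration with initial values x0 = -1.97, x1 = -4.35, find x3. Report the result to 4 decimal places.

F(-1.97) = -9.777300, F(-4.35) = 21.067500
x2 = -4.350000 − 21.067500·(-4.350000 − (-1.970000)) / (21.067500 − (-9.777300)) = -4.350000 − (-50.140650)/(30.844800) = -2.724421
F(-2.724421) = -3.679114
x3 = -2.724421 − (-3.679114)·(-2.724421 − (-4.350000)) / (-3.679114 − 21.067500) = -2.724421 − (-5.980689)/(-24.746614) = -2.966098

-2.9661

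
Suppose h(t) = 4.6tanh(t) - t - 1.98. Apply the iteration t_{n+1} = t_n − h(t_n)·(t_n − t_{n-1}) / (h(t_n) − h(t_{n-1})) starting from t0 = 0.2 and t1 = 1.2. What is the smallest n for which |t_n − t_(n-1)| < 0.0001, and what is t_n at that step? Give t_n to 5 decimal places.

h(0.2) = -1.2720735, h(1.2) = 0.6548112
t2 = 1.2000000 − 0.6548112·(1.0000000)/(1.9268847) = 0.8601711;  |Δ| = 0.3398289
h(0.8601711) = 0.3630196
t3 = 0.8601711 − 0.3630196·(-0.3398289)/(-0.2917916) = 0.4373879;  |Δ| = 0.4227832
h(0.4373879) = -0.5245940
t4 = 0.4373879 − (-0.5245940)·(-0.4227832)/(-0.8876136) = 0.6872596;  |Δ| = 0.2498717
h(0.6872596) = 0.0753461
t5 = 0.6872596 − 0.0753461·(0.2498717)/(0.5999400) = 0.6558784;  |Δ| = 0.0313812
h(0.6558784) = 0.0119458
t6 = 0.6558784 − 0.0119458·(-0.0313812)/(-0.0634003) = 0.6499656;  |Δ| = 0.0059128
h(0.6499656) = -0.0003903
t7 = 0.6499656 − (-0.0003903)·(-0.0059128)/(-0.0123361) = 0.6501527;  |Δ| = 0.0001871
h(0.6501527) = 0.0000019
t8 = 0.6501527 − 0.0000019·(0.0001871)/(0.0003922) = 0.6501518;  |Δ| = 0.0000009
|t8 − t7| = 0.0000009 < 0.0001

n = 8, t_n = 0.65015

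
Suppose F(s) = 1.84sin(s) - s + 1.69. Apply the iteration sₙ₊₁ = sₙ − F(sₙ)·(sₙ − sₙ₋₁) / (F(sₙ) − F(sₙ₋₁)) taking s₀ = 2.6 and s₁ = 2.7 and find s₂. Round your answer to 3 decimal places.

F(2.6) = 0.03852, F(2.7) = -0.22362
s₂ = 2.70000 − (-0.22362)·(2.70000 − 2.60000) / (-0.22362 − 0.03852) = 2.70000 − (-0.02236)/(-0.26214) = 2.61470

2.615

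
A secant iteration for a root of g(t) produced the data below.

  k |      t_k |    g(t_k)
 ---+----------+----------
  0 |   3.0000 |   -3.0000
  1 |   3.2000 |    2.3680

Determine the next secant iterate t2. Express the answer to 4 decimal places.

t2 = 3.2000 − 2.3680·(3.2000 − 3.0000) / (2.3680 − (-3.0000))
   = 3.2000 − (0.473600)/(5.368000) = 3.111773

3.1118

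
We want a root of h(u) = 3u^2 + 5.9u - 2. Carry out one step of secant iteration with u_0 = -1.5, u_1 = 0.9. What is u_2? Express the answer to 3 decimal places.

-0.500

h(-1.5) = -4.10000, h(0.9) = 5.74000
u_2 = 0.90000 − 5.74000·(0.90000 − (-1.50000)) / (5.74000 − (-4.10000)) = 0.90000 − (13.77600)/(9.84000) = -0.50000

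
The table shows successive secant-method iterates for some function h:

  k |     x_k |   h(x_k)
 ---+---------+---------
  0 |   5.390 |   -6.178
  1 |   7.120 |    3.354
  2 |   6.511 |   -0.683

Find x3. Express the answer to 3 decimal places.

x3 = 6.511 − (-0.683)·(6.511 − 7.120) / (-0.683 − 3.354)
   = 6.511 − (0.41595)/(-4.03700) = 6.61403

6.614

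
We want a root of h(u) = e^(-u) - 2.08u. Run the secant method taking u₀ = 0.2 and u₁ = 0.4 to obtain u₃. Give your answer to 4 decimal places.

h(0.2) = 0.402731, h(0.4) = -0.161680
u₂ = 0.400000 − (-0.161680)·(0.400000 − 0.200000) / (-0.161680 − 0.402731) = 0.400000 − (-0.032336)/(-0.564411) = 0.342708
h(0.342708) = -0.002988
u₃ = 0.342708 − (-0.002988)·(0.342708 − 0.400000) / (-0.002988 − (-0.161680)) = 0.342708 − (0.000171)/(0.158692) = 0.341630

0.3416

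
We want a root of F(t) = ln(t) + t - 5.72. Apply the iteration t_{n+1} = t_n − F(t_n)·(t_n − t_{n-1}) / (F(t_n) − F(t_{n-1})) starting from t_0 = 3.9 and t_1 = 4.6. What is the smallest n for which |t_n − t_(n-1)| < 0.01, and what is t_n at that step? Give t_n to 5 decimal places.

n = 3, t_n = 4.26867

F(3.9) = -0.4590234, F(4.6) = 0.4060563
t_2 = 4.6000000 − 0.4060563·(0.7000000)/(0.8650798) = 4.2714298;  |Δ| = 0.3285702
F(4.2714298) = 0.0033784
t_3 = 4.2714298 − 0.0033784·(-0.3285702)/(-0.4026779) = 4.2686731;  |Δ| = 0.0027567
|t_3 − t_2| = 0.0027567 < 0.01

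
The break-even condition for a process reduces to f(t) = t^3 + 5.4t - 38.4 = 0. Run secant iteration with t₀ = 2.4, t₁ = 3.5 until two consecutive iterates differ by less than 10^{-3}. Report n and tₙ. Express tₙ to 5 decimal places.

n = 5, tₙ = 2.84532

f(2.4) = -11.6160000, f(3.5) = 23.3750000
t₂ = 3.5000000 − 23.3750000·(1.1000000)/(34.9910000) = 2.7651682;  |Δ| = 0.7348318
f(2.7651682) = -2.3251870
t₃ = 2.7651682 − (-2.3251870)·(-0.7348318)/(-25.7001870) = 2.8316510;  |Δ| = 0.0664828
f(2.8316510) = -0.4042057
t₄ = 2.8316510 − (-0.4042057)·(0.0664828)/(1.9209813) = 2.8456401;  |Δ| = 0.0139891
f(2.8456401) = 0.0095039
t₅ = 2.8456401 − 0.0095039·(0.0139891)/(0.4137096) = 2.8453187;  |Δ| = 0.0003214
|t₅ − t₄| = 0.0003214 < 10^{-3}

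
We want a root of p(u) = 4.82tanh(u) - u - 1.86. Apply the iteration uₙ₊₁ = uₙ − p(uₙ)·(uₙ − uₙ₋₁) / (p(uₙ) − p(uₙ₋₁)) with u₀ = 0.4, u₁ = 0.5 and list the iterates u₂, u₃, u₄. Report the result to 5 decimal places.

0.54479, 0.54890, 0.54904

p(0.4) = -0.4286460, p(0.5) = -0.1325953
u₂ = 0.5000000 − (-0.1325953)·(0.5000000 − 0.4000000) / (-0.1325953 − (-0.4286460)) = 0.5000000 − (-0.0132595)/(0.2960507) = 0.5447880
p(0.5447880) = -0.0111579
u₃ = 0.5447880 − (-0.0111579)·(0.5447880 − 0.5000000) / (-0.0111579 − (-0.1325953)) = 0.5447880 − (-0.0004997)/(0.1214374) = 0.5489032
p(0.5489032) = -0.0003601
u₄ = 0.5489032 − (-0.0003601)·(0.5489032 − 0.5447880) / (-0.0003601 − (-0.0111579)) = 0.5489032 − (-0.0000015)/(0.0107978) = 0.5490405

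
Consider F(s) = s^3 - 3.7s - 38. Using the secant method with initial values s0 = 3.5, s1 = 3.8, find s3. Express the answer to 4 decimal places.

F(3.5) = -8.075000, F(3.8) = 2.812000
s2 = 3.800000 − 2.812000·(3.800000 − 3.500000) / (2.812000 − (-8.075000)) = 3.800000 − (0.843600)/(10.887000) = 3.722513
F(3.722513) = -0.190049
s3 = 3.722513 − (-0.190049)·(3.722513 − 3.800000) / (-0.190049 − 2.812000) = 3.722513 − (0.014726)/(-3.002049) = 3.727418

3.7274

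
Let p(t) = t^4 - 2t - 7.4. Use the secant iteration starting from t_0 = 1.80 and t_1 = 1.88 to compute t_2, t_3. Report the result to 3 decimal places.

1.822, 1.823

p(1.80) = -0.50240, p(1.88) = 1.33198
t_2 = 1.88000 − 1.33198·(1.88000 − 1.80000) / (1.33198 − (-0.50240)) = 1.88000 − (0.10656)/(1.83438) = 1.82191
p(1.82191) = -0.02569
t_3 = 1.82191 − (-0.02569)·(1.82191 − 1.88000) / (-0.02569 − 1.33198) = 1.82191 − (0.00149)/(-1.35767) = 1.82301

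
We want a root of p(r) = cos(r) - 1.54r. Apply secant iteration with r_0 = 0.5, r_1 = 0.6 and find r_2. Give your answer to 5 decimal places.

0.55216

p(0.5) = 0.1075826, p(0.6) = -0.0986644
r_2 = 0.6000000 − (-0.0986644)·(0.6000000 − 0.5000000) / (-0.0986644 − 0.1075826) = 0.6000000 − (-0.0098664)/(-0.2062469) = 0.5521620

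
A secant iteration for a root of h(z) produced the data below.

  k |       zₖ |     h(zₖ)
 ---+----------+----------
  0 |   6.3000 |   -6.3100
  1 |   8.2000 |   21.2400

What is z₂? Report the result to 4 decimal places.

6.7352

z₂ = 8.2000 − 21.2400·(8.2000 − 6.3000) / (21.2400 − (-6.3100))
   = 8.2000 − (40.356000)/(27.550000) = 6.735172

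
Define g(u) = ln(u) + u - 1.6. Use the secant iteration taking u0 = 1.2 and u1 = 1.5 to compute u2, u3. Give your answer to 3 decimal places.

1.325, 1.321

g(1.2) = -0.21768, g(1.5) = 0.30547
u2 = 1.50000 − 0.30547·(1.50000 − 1.20000) / (0.30547 − (-0.21768)) = 1.50000 − (0.09164)/(0.52314) = 1.32483
g(1.32483) = 0.00611
u3 = 1.32483 − 0.00611·(1.32483 − 1.50000) / (0.00611 − 0.30547) = 1.32483 − (-0.00107)/(-0.29935) = 1.32125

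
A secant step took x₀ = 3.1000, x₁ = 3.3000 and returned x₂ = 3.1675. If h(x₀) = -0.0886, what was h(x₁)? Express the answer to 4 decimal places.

0.1739

The secant line through (3.1000, -0.0886) and (3.3000, h(x₁)) crosses zero at x₂ = 3.1675.
So (3.1000, -0.0886), (3.3000, h(x₁)), (3.1675, 0) are collinear:
h(x₁) = -0.0886 · (3.3000 − 3.1675) / (3.1000 − 3.1675) = -0.0886 · (0.132500)/(-0.067500) = 0.173919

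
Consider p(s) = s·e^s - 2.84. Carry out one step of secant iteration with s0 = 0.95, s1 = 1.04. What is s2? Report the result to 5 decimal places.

1.02104

p(0.95) = -0.3835758, p(1.04) = 0.1023857
s2 = 1.0400000 − 0.1023857·(1.0400000 − 0.9500000) / (0.1023857 − (-0.3835758)) = 1.0400000 − (0.0092147)/(0.4859615) = 1.0210382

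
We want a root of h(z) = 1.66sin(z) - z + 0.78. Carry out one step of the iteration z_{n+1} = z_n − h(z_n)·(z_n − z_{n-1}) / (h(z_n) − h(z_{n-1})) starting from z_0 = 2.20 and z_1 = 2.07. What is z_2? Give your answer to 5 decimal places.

h(2.20) = -0.0778960, h(2.07) = 0.1674203
z_2 = 2.0700000 − 0.1674203·(2.0700000 − 2.2000000) / (0.1674203 − (-0.0778960)) = 2.0700000 − (-0.0217646)/(0.2453163) = 2.1587207

2.15872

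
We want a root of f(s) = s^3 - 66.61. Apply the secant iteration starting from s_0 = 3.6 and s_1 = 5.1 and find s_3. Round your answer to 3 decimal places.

f(3.6) = -19.95400, f(5.1) = 66.04100
s_2 = 5.10000 − 66.04100·(5.10000 − 3.60000) / (66.04100 − (-19.95400)) = 5.10000 − (99.06150)/(85.99500) = 3.94806
f(3.94806) = -5.07112
s_3 = 3.94806 − (-5.07112)·(3.94806 − 5.10000) / (-5.07112 − 66.04100) = 3.94806 − (5.84165)/(-71.11212) = 4.03020

4.030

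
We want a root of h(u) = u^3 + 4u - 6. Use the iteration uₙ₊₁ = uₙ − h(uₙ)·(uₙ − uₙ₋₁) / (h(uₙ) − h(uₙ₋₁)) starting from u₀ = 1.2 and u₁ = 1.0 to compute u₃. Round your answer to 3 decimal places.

h(1.2) = 0.52800, h(1.0) = -1.00000
u₂ = 1.00000 − (-1.00000)·(1.00000 − 1.20000) / (-1.00000 − 0.52800) = 1.00000 − (0.20000)/(-1.52800) = 1.13089
h(1.13089) = -0.03013
u₃ = 1.13089 − (-0.03013)·(1.13089 − 1.00000) / (-0.03013 − (-1.00000)) = 1.13089 − (-0.00394)/(0.96987) = 1.13496

1.135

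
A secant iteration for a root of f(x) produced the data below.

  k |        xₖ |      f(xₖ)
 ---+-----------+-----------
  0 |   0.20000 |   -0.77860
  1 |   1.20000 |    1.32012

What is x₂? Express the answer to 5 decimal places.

0.57099

x₂ = 1.20000 − 1.32012·(1.20000 − 0.20000) / (1.32012 − (-0.77860))
   = 1.20000 − (1.3201200)/(2.0987200) = 0.5709880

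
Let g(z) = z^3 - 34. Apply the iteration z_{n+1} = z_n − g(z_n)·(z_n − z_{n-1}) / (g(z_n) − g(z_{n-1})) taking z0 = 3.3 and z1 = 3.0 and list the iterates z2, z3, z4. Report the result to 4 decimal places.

g(3.3) = 1.937000, g(3.0) = -7.000000
z2 = 3.000000 − (-7.000000)·(3.000000 − 3.300000) / (-7.000000 − 1.937000) = 3.000000 − (2.100000)/(-8.937000) = 3.234978
g(3.234978) = -0.145682
z3 = 3.234978 − (-0.145682)·(3.234978 − 3.000000) / (-0.145682 − (-7.000000)) = 3.234978 − (-0.034232)/(6.854318) = 3.239972
g(3.239972) = 0.011356
z4 = 3.239972 − 0.011356·(3.239972 − 3.234978) / (0.011356 − (-0.145682)) = 3.239972 − (0.000057)/(0.157038) = 3.239611

3.2350, 3.2400, 3.2396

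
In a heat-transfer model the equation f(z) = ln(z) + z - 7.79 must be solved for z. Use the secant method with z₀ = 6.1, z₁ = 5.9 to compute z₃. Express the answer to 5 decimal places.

5.99849

f(6.1) = 0.1182888, f(5.9) = -0.1150476
z₂ = 5.9000000 − (-0.1150476)·(5.9000000 − 6.1000000) / (-0.1150476 − 0.1182888) = 5.9000000 − (0.0230095)/(-0.2333364) = 5.9986110
f(5.9986110) = 0.0001389
z₃ = 5.9986110 − 0.0001389·(5.9986110 − 5.9000000) / (0.0001389 − (-0.1150476)) = 5.9986110 − (0.0000137)/(0.1151866) = 5.9984921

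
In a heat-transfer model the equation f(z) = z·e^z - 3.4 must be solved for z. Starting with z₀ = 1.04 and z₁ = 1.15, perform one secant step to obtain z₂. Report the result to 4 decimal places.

1.1130

f(1.04) = -0.457614, f(1.15) = 0.231922
z₂ = 1.150000 − 0.231922·(1.150000 − 1.040000) / (0.231922 − (-0.457614)) = 1.150000 − (0.025511)/(0.689536) = 1.113002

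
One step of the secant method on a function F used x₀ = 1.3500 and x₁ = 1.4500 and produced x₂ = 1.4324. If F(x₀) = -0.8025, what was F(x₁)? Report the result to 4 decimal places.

The secant line through (1.3500, -0.8025) and (1.4500, F(x₁)) crosses zero at x₂ = 1.4324.
So (1.3500, -0.8025), (1.4500, F(x₁)), (1.4324, 0) are collinear:
F(x₁) = -0.8025 · (1.4500 − 1.4324) / (1.3500 − 1.4324) = -0.8025 · (0.017600)/(-0.082400) = 0.171408

0.1714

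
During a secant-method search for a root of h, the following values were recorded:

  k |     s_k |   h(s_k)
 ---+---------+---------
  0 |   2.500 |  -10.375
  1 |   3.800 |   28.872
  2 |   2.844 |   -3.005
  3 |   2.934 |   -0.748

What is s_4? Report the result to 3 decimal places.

s_4 = 2.934 − (-0.748)·(2.934 − 2.844) / (-0.748 − (-3.005))
   = 2.934 − (-0.06732)/(2.25700) = 2.96383

2.964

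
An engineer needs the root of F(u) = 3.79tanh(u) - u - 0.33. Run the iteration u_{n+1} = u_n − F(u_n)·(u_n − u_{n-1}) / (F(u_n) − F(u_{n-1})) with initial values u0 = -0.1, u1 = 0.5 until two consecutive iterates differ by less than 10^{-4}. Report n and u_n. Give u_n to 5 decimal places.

F(-0.1) = -0.6077417, F(0.5) = 0.9214240
u2 = 0.5000000 − 0.9214240·(0.6000000)/(1.5291657) = 0.1384601;  |Δ| = 0.3615399
F(0.1384601) = 0.0529758
u3 = 0.1384601 − 0.0529758·(-0.3615399)/(-0.8684483) = 0.1164060;  |Δ| = 0.0220541
F(0.1164060) = -0.0072092
u4 = 0.1164060 − (-0.0072092)·(-0.0220541)/(-0.0601850) = 0.1190477;  |Δ| = 0.0026417
F(0.1190477) = 0.0000237
u5 = 0.1190477 − 0.0000237·(0.0026417)/(0.0072330) = 0.1190391;  |Δ| = 0.0000087
|u5 − u4| = 0.0000087 < 10^{-4}

n = 5, u_n = 0.11904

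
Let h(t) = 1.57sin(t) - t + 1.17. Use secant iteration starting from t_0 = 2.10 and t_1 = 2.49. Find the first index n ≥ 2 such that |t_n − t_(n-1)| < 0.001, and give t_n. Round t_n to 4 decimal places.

n = 4, t_n = 2.3198

h(2.10) = 0.425239, h(2.49) = -0.367868
t_2 = 2.490000 − (-0.367868)·(0.390000)/(-0.793107) = 2.309106;  |Δ| = 0.180894
h(2.309106) = 0.022078
t_3 = 2.309106 − 0.022078·(-0.180894)/(0.389946) = 2.319348;  |Δ| = 0.010242
h(2.319348) = 0.000953
t_4 = 2.319348 − 0.000953·(0.010242)/(-0.021125) = 2.319810;  |Δ| = 0.000462
|t_4 − t_3| = 0.000462 < 0.001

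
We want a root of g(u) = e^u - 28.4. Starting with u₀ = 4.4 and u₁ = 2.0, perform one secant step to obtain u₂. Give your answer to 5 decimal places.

2.68087

g(4.4) = 53.0508687, g(2.0) = -21.0109439
u₂ = 2.0000000 − (-21.0109439)·(2.0000000 − 4.4000000) / (-21.0109439 − 53.0508687) = 2.0000000 − (50.4262654)/(-74.0618126) = 2.6808673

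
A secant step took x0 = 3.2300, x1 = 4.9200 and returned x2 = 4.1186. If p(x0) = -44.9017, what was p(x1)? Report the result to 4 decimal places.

40.4954

The secant line through (3.2300, -44.9017) and (4.9200, p(x1)) crosses zero at x2 = 4.1186.
So (3.2300, -44.9017), (4.9200, p(x1)), (4.1186, 0) are collinear:
p(x1) = -44.9017 · (4.9200 − 4.1186) / (3.2300 − 4.1186) = -44.9017 · (0.801400)/(-0.888600) = 40.495411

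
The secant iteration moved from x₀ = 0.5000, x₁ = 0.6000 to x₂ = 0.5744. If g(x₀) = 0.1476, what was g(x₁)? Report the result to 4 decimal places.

-0.0508

The secant line through (0.5000, 0.1476) and (0.6000, g(x₁)) crosses zero at x₂ = 0.5744.
So (0.5000, 0.1476), (0.6000, g(x₁)), (0.5744, 0) are collinear:
g(x₁) = 0.1476 · (0.6000 − 0.5744) / (0.5000 − 0.5744) = 0.1476 · (0.025600)/(-0.074400) = -0.050787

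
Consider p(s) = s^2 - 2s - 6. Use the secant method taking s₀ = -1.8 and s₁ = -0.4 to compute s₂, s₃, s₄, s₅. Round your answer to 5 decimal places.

-1.60000, -1.66000, -1.64563, -1.64575

p(-1.8) = 0.8400000, p(-0.4) = -5.0400000
s₂ = -0.4000000 − (-5.0400000)·(-0.4000000 − (-1.8000000)) / (-5.0400000 − 0.8400000) = -0.4000000 − (-7.0560000)/(-5.8800000) = -1.6000000
p(-1.6000000) = -0.2400000
s₃ = -1.6000000 − (-0.2400000)·(-1.6000000 − (-0.4000000)) / (-0.2400000 − (-5.0400000)) = -1.6000000 − (0.2880000)/(4.8000000) = -1.6600000
p(-1.6600000) = 0.0756000
s₄ = -1.6600000 − 0.0756000·(-1.6600000 − (-1.6000000)) / (0.0756000 − (-0.2400000)) = -1.6600000 − (-0.0045360)/(0.3156000) = -1.6456274
p(-1.6456274) = -0.0006558
s₅ = -1.6456274 − (-0.0006558)·(-1.6456274 − (-1.6600000)) / (-0.0006558 − 0.0756000) = -1.6456274 − (-0.0000094)/(-0.0762558) = -1.6457510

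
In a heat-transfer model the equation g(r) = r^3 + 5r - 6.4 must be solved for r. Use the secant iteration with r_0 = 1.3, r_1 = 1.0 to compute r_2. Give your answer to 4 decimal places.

g(1.3) = 2.297000, g(1.0) = -0.400000
r_2 = 1.000000 − (-0.400000)·(1.000000 − 1.300000) / (-0.400000 − 2.297000) = 1.000000 − (0.120000)/(-2.697000) = 1.044494

1.0445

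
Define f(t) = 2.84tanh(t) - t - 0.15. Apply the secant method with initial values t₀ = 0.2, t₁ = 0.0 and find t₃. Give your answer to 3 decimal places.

0.082

f(0.2) = 0.21055, f(0.0) = -0.15000
t₂ = 0.00000 − (-0.15000)·(0.00000 − 0.20000) / (-0.15000 − 0.21055) = 0.00000 − (0.03000)/(-0.36055) = 0.08321
f(0.08321) = 0.00256
t₃ = 0.08321 − 0.00256·(0.08321 − 0.00000) / (0.00256 − (-0.15000)) = 0.08321 − (0.00021)/(0.15256) = 0.08181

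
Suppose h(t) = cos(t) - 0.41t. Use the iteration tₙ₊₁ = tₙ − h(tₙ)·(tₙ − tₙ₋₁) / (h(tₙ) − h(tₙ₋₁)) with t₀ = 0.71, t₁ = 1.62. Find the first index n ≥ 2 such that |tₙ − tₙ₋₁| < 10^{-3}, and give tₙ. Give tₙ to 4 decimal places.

n = 5, tₙ = 1.1020

h(0.71) = 0.467262, h(1.62) = -0.713384
t₂ = 1.620000 − (-0.713384)·(0.910000)/(-1.180646) = 1.070149;  |Δ| = 0.549851
h(1.070149) = 0.041232
t₃ = 1.070149 − 0.041232·(-0.549851)/(0.754616) = 1.100193;  |Δ| = 0.030044
h(1.100193) = 0.002345
t₄ = 1.100193 − 0.002345·(0.030044)/(-0.038888) = 1.102005;  |Δ| = 0.001812
h(1.102005) = -0.000013
t₅ = 1.102005 − (-0.000013)·(0.001812)/(-0.002358) = 1.101994;  |Δ| = 0.000010
|t₅ − t₄| = 0.000010 < 10^{-3}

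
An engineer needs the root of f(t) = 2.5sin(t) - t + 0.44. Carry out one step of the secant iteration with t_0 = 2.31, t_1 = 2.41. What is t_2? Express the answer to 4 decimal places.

f(2.31) = -0.022487, f(2.41) = -0.299861
t_2 = 2.410000 − (-0.299861)·(2.410000 − 2.310000) / (-0.299861 − (-0.022487)) = 2.410000 − (-0.029986)/(-0.277374) = 2.301893

2.3019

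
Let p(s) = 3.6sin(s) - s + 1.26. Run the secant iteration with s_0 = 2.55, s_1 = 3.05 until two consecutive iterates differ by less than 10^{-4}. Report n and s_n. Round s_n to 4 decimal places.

p(2.55) = 0.717661, p(3.05) = -1.460727
s_2 = 3.050000 − (-1.460727)·(0.500000)/(-2.178389) = 2.714723;  |Δ| = 0.335277
p(2.714723) = 0.035761
s_3 = 2.714723 − 0.035761·(-0.335277)/(1.496489) = 2.722735;  |Δ| = 0.008012
p(2.722735) = 0.001447
s_4 = 2.722735 − 0.001447·(0.008012)/(-0.034315) = 2.723073;  |Δ| = 0.000338
p(2.723073) = -0.000002
s_5 = 2.723073 − (-0.000002)·(0.000338)/(-0.001449) = 2.723072;  |Δ| = 0.000000
|s_5 − s_4| = 0.000000 < 10^{-4}

n = 5, s_n = 2.7231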